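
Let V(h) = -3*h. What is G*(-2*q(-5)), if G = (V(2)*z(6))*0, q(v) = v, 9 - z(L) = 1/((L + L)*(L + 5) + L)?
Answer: 0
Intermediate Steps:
z(L) = 9 - 1/(L + 2*L*(5 + L)) (z(L) = 9 - 1/((L + L)*(L + 5) + L) = 9 - 1/((2*L)*(5 + L) + L) = 9 - 1/(2*L*(5 + L) + L) = 9 - 1/(L + 2*L*(5 + L)))
G = 0 (G = ((-3*2)*((-1 + 18*6² + 99*6)/(6*(11 + 2*6))))*0 = -(-1 + 18*36 + 594)/(11 + 12)*0 = -(-1 + 648 + 594)/23*0 = -1241/23*0 = 0)
G*(-2*q(-5)) = 0*(-2*(-5)) = 0*10 = 0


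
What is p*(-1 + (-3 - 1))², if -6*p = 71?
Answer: -1775/6 ≈ -295.83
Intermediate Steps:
p = -71/6 (p = -⅙*71 = -71/6 ≈ -11.833)
p*(-1 + (-3 - 1))² = -71*(-1 + (-3 - 1))²/6 = -71*(-1 - 4)²/6 = -71/6*(-5)² = -71/6*25 = -1775/6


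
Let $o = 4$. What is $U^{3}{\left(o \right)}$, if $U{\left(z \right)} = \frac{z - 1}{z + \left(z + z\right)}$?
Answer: $\frac{1}{64} \approx 0.015625$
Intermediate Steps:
$U{\left(z \right)} = \frac{-1 + z}{3 z}$ ($U{\left(z \right)} = \frac{-1 + z}{z + 2 z} = \frac{-1 + z}{3 z}$)
$U^{3}{\left(o \right)} = \left(\frac{-1 + 4}{3 \cdot 4}\right)^{3} = \left(\frac{1}{3} \cdot \frac{1}{4} \cdot 3\right)^{3} = \left(\frac{1}{4}\right)^{3} = \frac{1}{64}$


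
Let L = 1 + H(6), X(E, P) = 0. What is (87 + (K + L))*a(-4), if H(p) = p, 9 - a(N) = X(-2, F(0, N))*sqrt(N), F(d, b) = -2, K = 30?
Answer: 1116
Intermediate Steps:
a(N) = 9 (a(N) = 9 - 0*sqrt(N) = 9 - 1*0 = 9 + 0 = 9)
L = 7 (L = 1 + 6 = 7)
(87 + (K + L))*a(-4) = (87 + (30 + 7))*9 = (87 + 37)*9 = 124*9 = 1116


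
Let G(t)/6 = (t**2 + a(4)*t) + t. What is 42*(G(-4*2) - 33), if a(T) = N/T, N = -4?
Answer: 14742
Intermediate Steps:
a(T) = -4/T
G(t) = 6*t**2 (G(t) = 6*((t**2 + (-4/4)*t) + t) = 6*((t**2 + (-4*1/4)*t) + t) = 6*((t**2 - t) + t) = 6*t**2)
42*(G(-4*2) - 33) = 42*(6*(-4*2)**2 - 33) = 42*(6*(-8)**2 - 33) = 42*(6*64 - 33) = 42*(384 - 33) = 42*351 = 14742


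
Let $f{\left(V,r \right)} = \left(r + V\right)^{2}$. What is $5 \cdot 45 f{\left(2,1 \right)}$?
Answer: $2025$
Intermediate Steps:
$f{\left(V,r \right)} = \left(V + r\right)^{2}$
$5 \cdot 45 f{\left(2,1 \right)} = 5 \cdot 45 \left(2 + 1\right)^{2} = 225 \cdot 3^{2} = 225 \cdot 9 = 2025$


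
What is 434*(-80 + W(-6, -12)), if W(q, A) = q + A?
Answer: -42532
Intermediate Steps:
W(q, A) = A + q
434*(-80 + W(-6, -12)) = 434*(-80 + (-12 - 6)) = 434*(-80 - 18) = 434*(-98) = -42532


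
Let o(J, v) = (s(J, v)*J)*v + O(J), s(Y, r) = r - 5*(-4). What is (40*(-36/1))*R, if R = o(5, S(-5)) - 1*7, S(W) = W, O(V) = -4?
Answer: 555840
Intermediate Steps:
s(Y, r) = 20 + r (s(Y, r) = r + 20 = 20 + r)
o(J, v) = -4 + J*v*(20 + v) (o(J, v) = ((20 + v)*J)*v - 4 = (J*(20 + v))*v - 4 = J*v*(20 + v) - 4 = -4 + J*v*(20 + v))
R = -386 (R = (-4 + 5*(-5)*(20 - 5)) - 1*7 = (-4 + 5*(-5)*15) - 7 = (-4 - 375) - 7 = -379 - 7 = -386)
(40*(-36/1))*R = (40*(-36/1))*(-386) = (40*(-36*1))*(-386) = (40*(-36))*(-386) = -1440*(-386) = 555840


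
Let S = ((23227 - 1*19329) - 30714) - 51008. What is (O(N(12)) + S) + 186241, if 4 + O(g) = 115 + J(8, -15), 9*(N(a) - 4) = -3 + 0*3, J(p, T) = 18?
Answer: 108546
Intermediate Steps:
N(a) = 11/3 (N(a) = 4 + (-3 + 0*3)/9 = 4 + (-3 + 0)/9 = 4 + (⅑)*(-3) = 4 - ⅓ = 11/3)
O(g) = 129 (O(g) = -4 + (115 + 18) = -4 + 133 = 129)
S = -77824 (S = ((23227 - 19329) - 30714) - 51008 = (3898 - 30714) - 51008 = -26816 - 51008 = -77824)
(O(N(12)) + S) + 186241 = (129 - 77824) + 186241 = -77695 + 186241 = 108546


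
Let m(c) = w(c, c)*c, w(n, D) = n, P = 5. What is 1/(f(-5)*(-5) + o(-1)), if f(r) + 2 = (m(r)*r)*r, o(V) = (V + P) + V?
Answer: -1/3112 ≈ -0.00032134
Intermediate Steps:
o(V) = 5 + 2*V (o(V) = (V + 5) + V = (5 + V) + V = 5 + 2*V)
m(c) = c**2 (m(c) = c*c = c**2)
f(r) = -2 + r**4 (f(r) = -2 + (r**2*r)*r = -2 + r**3*r = -2 + r**4)
1/(f(-5)*(-5) + o(-1)) = 1/((-2 + (-5)**4)*(-5) + (5 + 2*(-1))) = 1/((-2 + 625)*(-5) + (5 - 2)) = 1/(623*(-5) + 3) = 1/(-3115 + 3) = 1/(-3112) = -1/3112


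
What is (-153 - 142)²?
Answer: 87025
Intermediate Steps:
(-153 - 142)² = (-295)² = 87025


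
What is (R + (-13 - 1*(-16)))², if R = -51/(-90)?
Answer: 11449/900 ≈ 12.721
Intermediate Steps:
R = 17/30 (R = -51*(-1/90) = 17/30 ≈ 0.56667)
(R + (-13 - 1*(-16)))² = (17/30 + (-13 - 1*(-16)))² = (17/30 + (-13 + 16))² = (17/30 + 3)² = (107/30)² = 11449/900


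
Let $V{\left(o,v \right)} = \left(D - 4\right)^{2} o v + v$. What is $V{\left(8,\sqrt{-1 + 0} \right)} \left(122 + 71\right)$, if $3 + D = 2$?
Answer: $38793 i \approx 38793.0 i$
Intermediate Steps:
$D = -1$ ($D = -3 + 2 = -1$)
$V{\left(o,v \right)} = v + 25 o v$ ($V{\left(o,v \right)} = \left(-1 - 4\right)^{2} o v + v = \left(-5\right)^{2} o v + v = 25 o v + v = v + 25 o v$)
$V{\left(8,\sqrt{-1 + 0} \right)} \left(122 + 71\right) = \sqrt{-1 + 0} \left(1 + 25 \cdot 8\right) \left(122 + 71\right) = \sqrt{-1} \left(1 + 200\right) 193 = i 201 \cdot 193 = 201 i 193 = 38793 i$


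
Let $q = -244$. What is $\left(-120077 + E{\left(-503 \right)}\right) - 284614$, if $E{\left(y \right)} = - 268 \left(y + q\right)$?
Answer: $-204495$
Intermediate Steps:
$E{\left(y \right)} = 65392 - 268 y$ ($E{\left(y \right)} = - 268 \left(y - 244\right) = - 268 \left(-244 + y\right) = 65392 - 268 y$)
$\left(-120077 + E{\left(-503 \right)}\right) - 284614 = \left(-120077 + \left(65392 - -134804\right)\right) - 284614 = \left(-120077 + \left(65392 + 134804\right)\right) - 284614 = \left(-120077 + 200196\right) - 284614 = 80119 - 284614 = -204495$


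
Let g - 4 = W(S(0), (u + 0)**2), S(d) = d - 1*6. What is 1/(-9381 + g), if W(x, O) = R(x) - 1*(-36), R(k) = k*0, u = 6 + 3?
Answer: -1/9341 ≈ -0.00010705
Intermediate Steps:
S(d) = -6 + d (S(d) = d - 6 = -6 + d)
u = 9
R(k) = 0
W(x, O) = 36 (W(x, O) = 0 - 1*(-36) = 0 + 36 = 36)
g = 40 (g = 4 + 36 = 40)
1/(-9381 + g) = 1/(-9381 + 40) = 1/(-9341) = -1/9341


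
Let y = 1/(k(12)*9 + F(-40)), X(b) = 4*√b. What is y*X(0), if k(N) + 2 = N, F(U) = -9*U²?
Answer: 0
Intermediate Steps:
k(N) = -2 + N
y = -1/14310 (y = 1/((-2 + 12)*9 - 9*(-40)²) = 1/(10*9 - 9*1600) = 1/(90 - 14400) = 1/(-14310) = -1/14310 ≈ -6.9881e-5)
y*X(0) = -2*√0/7155 = -2*0/7155 = -1/14310*0 = 0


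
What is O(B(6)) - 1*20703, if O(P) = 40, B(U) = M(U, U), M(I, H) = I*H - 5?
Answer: -20663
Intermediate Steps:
M(I, H) = -5 + H*I (M(I, H) = H*I - 5 = -5 + H*I)
B(U) = -5 + U**2 (B(U) = -5 + U*U = -5 + U**2)
O(B(6)) - 1*20703 = 40 - 1*20703 = 40 - 20703 = -20663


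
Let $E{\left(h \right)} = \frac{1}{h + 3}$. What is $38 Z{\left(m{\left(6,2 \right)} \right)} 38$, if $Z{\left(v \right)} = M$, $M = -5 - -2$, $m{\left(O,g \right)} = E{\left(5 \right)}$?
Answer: $-4332$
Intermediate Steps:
$E{\left(h \right)} = \frac{1}{3 + h}$
$m{\left(O,g \right)} = \frac{1}{8}$ ($m{\left(O,g \right)} = \frac{1}{3 + 5} = \frac{1}{8}$)
$M = -3$ ($M = -5 + 2 = -3$)
$Z{\left(v \right)} = -3$
$38 Z{\left(m{\left(6,2 \right)} \right)} 38 = 38 \left(-3\right) 38 = \left(-114\right) 38 = -4332$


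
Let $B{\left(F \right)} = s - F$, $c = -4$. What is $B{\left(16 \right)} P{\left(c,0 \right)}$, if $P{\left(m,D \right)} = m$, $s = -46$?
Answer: $248$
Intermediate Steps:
$B{\left(F \right)} = -46 - F$
$B{\left(16 \right)} P{\left(c,0 \right)} = \left(-46 - 16\right) \left(-4\right) = \left(-62\right) \left(-4\right) = 248$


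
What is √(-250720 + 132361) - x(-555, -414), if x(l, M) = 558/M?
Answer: 31/23 + 3*I*√13151 ≈ 1.3478 + 344.03*I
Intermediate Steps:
√(-250720 + 132361) - x(-555, -414) = √(-250720 + 132361) - 558/(-414) = √(-118359) - 558*(-1)/414 = 3*I*√13151 - 1*(-31/23) = 3*I*√13151 + 31/23 = 31/23 + 3*I*√13151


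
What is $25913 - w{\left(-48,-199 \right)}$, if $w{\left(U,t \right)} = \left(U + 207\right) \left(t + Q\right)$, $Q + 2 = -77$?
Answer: $70115$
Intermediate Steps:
$Q = -79$ ($Q = -2 - 77 = -79$)
$w{\left(U,t \right)} = \left(-79 + t\right) \left(207 + U\right)$ ($w{\left(U,t \right)} = \left(U + 207\right) \left(t - 79\right) = \left(207 + U\right) \left(-79 + t\right) = \left(-79 + t\right) \left(207 + U\right)$)
$25913 - w{\left(-48,-199 \right)} = 25913 - \left(-16353 - -3792 + 207 \left(-199\right) - -9552\right) = 25913 - \left(-16353 + 3792 - 41193 + 9552\right) = 25913 - -44202 = 25913 + 44202 = 70115$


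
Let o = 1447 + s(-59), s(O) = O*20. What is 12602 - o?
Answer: 12335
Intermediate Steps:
s(O) = 20*O
o = 267 (o = 1447 + 20*(-59) = 1447 - 1180 = 267)
12602 - o = 12602 - 1*267 = 12602 - 267 = 12335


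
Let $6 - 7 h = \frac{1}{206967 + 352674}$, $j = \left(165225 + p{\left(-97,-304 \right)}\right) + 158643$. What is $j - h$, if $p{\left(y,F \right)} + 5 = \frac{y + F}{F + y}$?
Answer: $\frac{1268729651923}{3917487} \approx 3.2386 \cdot 10^{5}$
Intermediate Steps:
$p{\left(y,F \right)} = -4$ ($p{\left(y,F \right)} = -5 + \frac{y + F}{F + y} = -5 + \frac{F + y}{F + y} = -5 + 1 = -4$)
$j = 323864$ ($j = \left(165225 - 4\right) + 158643 = 165221 + 158643 = 323864$)
$h = \frac{3357845}{3917487}$ ($h = \frac{6}{7} - \frac{1}{7 \left(206967 + 352674\right)} = \frac{6}{7} - \frac{1}{7 \cdot 559641} = \frac{6}{7} - \frac{1}{3917487} = \frac{3357845}{3917487} \approx 0.85714$)
$j - h = 323864 - \frac{3357845}{3917487} = \frac{1268729651923}{3917487}$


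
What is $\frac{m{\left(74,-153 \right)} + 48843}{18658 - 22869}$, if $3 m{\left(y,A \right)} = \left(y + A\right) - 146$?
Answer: $- \frac{48768}{4211} \approx -11.581$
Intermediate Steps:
$m{\left(y,A \right)} = - \frac{146}{3} + \frac{A}{3} + \frac{y}{3}$ ($m{\left(y,A \right)} = \frac{\left(y + A\right) - 146}{3} = \frac{\left(A + y\right) - 146}{3} = \frac{-146 + A + y}{3} = - \frac{146}{3} + \frac{A}{3} + \frac{y}{3}$)
$\frac{m{\left(74,-153 \right)} + 48843}{18658 - 22869} = \frac{\left(- \frac{146}{3} + \frac{1}{3} \left(-153\right) + \frac{1}{3} \cdot 74\right) + 48843}{18658 - 22869} = \frac{\left(- \frac{146}{3} - 51 + \frac{74}{3}\right) + 48843}{-4211} = \left(-75 + 48843\right) \left(- \frac{1}{4211}\right) = 48768 \left(- \frac{1}{4211}\right) = - \frac{48768}{4211}$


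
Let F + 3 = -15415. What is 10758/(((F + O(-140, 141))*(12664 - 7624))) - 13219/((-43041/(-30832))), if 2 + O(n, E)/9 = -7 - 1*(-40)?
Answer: -575883017993177/60815785240 ≈ -9469.3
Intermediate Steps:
O(n, E) = 279 (O(n, E) = -18 + 9*(-7 - 1*(-40)) = -18 + 9*(-7 + 40) = -18 + 9*33 = -18 + 297 = 279)
F = -15418 (F = -3 - 15415 = -15418)
10758/(((F + O(-140, 141))*(12664 - 7624))) - 13219/((-43041/(-30832))) = 10758/(((-15418 + 279)*(12664 - 7624))) - 13219/((-43041/(-30832))) = 10758/((-15139*5040)) - 13219/((-43041*(-1/30832))) = 10758/(-76300560) - 13219/43041/30832 = 10758*(-1/76300560) - 13219*30832/43041 = -1793/12716760 - 407568208/43041 = -575883017993177/60815785240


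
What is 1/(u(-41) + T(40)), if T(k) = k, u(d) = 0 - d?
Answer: 1/81 ≈ 0.012346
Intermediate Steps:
u(d) = -d
1/(u(-41) + T(40)) = 1/(-1*(-41) + 40) = 1/(41 + 40) = 1/81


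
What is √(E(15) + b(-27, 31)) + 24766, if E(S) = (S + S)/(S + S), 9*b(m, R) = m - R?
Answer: 24766 + 7*I/3 ≈ 24766.0 + 2.3333*I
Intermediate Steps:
b(m, R) = -R/9 + m/9 (b(m, R) = (m - R)/9 = -R/9 + m/9)
E(S) = 1 (E(S) = (2*S)/((2*S)) = (2*S)*(1/(2*S)) = 1)
√(E(15) + b(-27, 31)) + 24766 = √(1 + (-⅑*31 + (⅑)*(-27))) + 24766 = √(1 + (-31/9 - 3)) + 24766 = √(1 - 58/9) + 24766 = √(-49/9) + 24766 = 7*I/3 + 24766 = 24766 + 7*I/3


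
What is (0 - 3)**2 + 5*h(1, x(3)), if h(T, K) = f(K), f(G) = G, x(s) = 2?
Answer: 19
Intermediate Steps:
h(T, K) = K
(0 - 3)**2 + 5*h(1, x(3)) = (0 - 3)**2 + 5*2 = (-3)**2 + 10 = 9 + 10 = 19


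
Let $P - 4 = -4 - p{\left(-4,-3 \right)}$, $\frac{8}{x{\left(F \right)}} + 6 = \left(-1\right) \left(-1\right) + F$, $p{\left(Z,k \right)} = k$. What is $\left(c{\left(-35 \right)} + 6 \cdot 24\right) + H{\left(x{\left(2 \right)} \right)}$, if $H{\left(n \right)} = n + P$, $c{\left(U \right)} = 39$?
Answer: $\frac{550}{3} \approx 183.33$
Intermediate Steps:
$x{\left(F \right)} = \frac{8}{-5 + F}$ ($x{\left(F \right)} = \frac{8}{-6 + \left(\left(-1\right) \left(-1\right) + F\right)} = \frac{8}{-6 + \left(1 + F\right)} = \frac{8}{-5 + F}$)
$P = 3$ ($P = 4 - 1 = 3$)
$H{\left(n \right)} = 3 + n$ ($H{\left(n \right)} = n + 3 = 3 + n$)
$\left(c{\left(-35 \right)} + 6 \cdot 24\right) + H{\left(x{\left(2 \right)} \right)} = \left(39 + 6 \cdot 24\right) + \left(3 + \frac{8}{-5 + 2}\right) = \left(39 + 144\right) + \left(3 + \frac{8}{-3}\right) = 183 + \left(3 + 8 \left(- \frac{1}{3}\right)\right) = 183 + \left(3 - \frac{8}{3}\right) = 183 + \frac{1}{3} = \frac{550}{3}$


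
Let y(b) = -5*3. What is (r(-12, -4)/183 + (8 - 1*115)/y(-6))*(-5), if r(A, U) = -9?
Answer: -6482/183 ≈ -35.421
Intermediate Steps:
y(b) = -15
(r(-12, -4)/183 + (8 - 1*115)/y(-6))*(-5) = (-9/183 + (8 - 1*115)/(-15))*(-5) = (-9*1/183 + (8 - 115)*(-1/15))*(-5) = (-3/61 - 107*(-1/15))*(-5) = (-3/61 + 107/15)*(-5) = (6482/915)*(-5) = -6482/183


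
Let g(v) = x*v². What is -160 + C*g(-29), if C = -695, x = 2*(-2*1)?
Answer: 2337820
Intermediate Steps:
x = -4 (x = 2*(-2) = -4)
g(v) = -4*v²
-160 + C*g(-29) = -160 - (-2780)*(-29)² = -160 - (-2780)*841 = -160 - 695*(-3364) = -160 + 2337980 = 2337820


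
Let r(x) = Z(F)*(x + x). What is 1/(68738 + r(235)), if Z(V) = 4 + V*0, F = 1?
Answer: 1/70618 ≈ 1.4161e-5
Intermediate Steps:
Z(V) = 4 (Z(V) = 4 + 0 = 4)
r(x) = 8*x (r(x) = 4*(x + x) = 4*(2*x) = 8*x)
1/(68738 + r(235)) = 1/(68738 + 8*235) = 1/(68738 + 1880) = 1/70618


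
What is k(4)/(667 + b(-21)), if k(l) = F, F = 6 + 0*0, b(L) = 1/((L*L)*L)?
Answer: 27783/3088543 ≈ 0.0089955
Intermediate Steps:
b(L) = L⁻³ (b(L) = 1/(L²*L) = 1/(L³) = L⁻³)
F = 6 (F = 6 + 0 = 6)
k(l) = 6
k(4)/(667 + b(-21)) = 6/(667 + (-21)⁻³) = 6/(667 - 1/9261) = 6/(6177086/9261) = (9261/6177086)*6 = 27783/3088543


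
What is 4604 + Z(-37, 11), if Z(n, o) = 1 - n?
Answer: 4642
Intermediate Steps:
4604 + Z(-37, 11) = 4604 + (1 - 1*(-37)) = 4604 + (1 + 37) = 4604 + 38 = 4642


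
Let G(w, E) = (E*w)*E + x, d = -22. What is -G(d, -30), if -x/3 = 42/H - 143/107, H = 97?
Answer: 205476069/10379 ≈ 19797.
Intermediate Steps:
x = 28131/10379 (x = -3*(42/97 - 143/107) = -3*(-9377/10379) = 28131/10379 ≈ 2.7104)
G(w, E) = 28131/10379 + w*E**2 (G(w, E) = (E*w)*E + 28131/10379 = w*E**2 + 28131/10379 = 28131/10379 + w*E**2)
-G(d, -30) = -(28131/10379 - 22*(-30)**2) = -(28131/10379 - 22*900) = -(28131/10379 - 19800) = -1*(-205476069/10379) = 205476069/10379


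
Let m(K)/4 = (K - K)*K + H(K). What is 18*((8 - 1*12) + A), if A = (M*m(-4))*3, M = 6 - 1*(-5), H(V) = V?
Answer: -9576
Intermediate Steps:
M = 11 (M = 6 + 5 = 11)
m(K) = 4*K (m(K) = 4*((K - K)*K + K) = 4*(0*K + K) = 4*(0 + K) = 4*K)
A = -528 (A = (11*(4*(-4)))*3 = (11*(-16))*3 = -176*3 = -528)
18*((8 - 1*12) + A) = 18*((8 - 1*12) - 528) = 18*((8 - 12) - 528) = 18*(-4 - 528) = 18*(-532) = -9576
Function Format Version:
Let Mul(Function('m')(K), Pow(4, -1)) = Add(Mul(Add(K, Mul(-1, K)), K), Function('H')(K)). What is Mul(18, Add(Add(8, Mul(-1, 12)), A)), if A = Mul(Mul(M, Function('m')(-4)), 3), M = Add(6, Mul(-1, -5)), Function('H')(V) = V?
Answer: -9576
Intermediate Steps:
M = 11 (M = Add(6, 5) = 11)
Function('m')(K) = Mul(4, K) (Function('m')(K) = Mul(4, Add(Mul(Add(K, Mul(-1, K)), K), K)) = Mul(4, Add(Mul(0, K), K)) = Mul(4, Add(0, K)) = Mul(4, K))
A = -528 (A = Mul(Mul(11, Mul(4, -4)), 3) = Mul(Mul(11, -16), 3) = Mul(-176, 3) = -528)
Mul(18, Add(Add(8, Mul(-1, 12)), A)) = Mul(18, Add(Add(8, Mul(-1, 12)), -528)) = Mul(18, Add(Add(8, -12), -528)) = Mul(18, Add(-4, -528)) = Mul(18, -532) = -9576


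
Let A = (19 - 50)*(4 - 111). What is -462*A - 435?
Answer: -1532889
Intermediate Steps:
A = 3317 (A = -31*(-107) = 3317)
-462*A - 435 = -462*3317 - 435 = -1532454 - 435 = -1532889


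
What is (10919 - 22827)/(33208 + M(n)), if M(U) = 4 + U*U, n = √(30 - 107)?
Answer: -11908/33135 ≈ -0.35938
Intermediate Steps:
n = I*√77 (n = √(-77) = I*√77 ≈ 8.775*I)
M(U) = 4 + U²
(10919 - 22827)/(33208 + M(n)) = (10919 - 22827)/(33208 + (4 + (I*√77)²)) = -11908/(33208 + (4 - 77)) = -11908/(33208 - 73) = -11908/33135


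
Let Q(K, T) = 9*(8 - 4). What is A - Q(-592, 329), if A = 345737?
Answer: 345701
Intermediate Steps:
Q(K, T) = 36 (Q(K, T) = 9*4 = 36)
A - Q(-592, 329) = 345737 - 1*36 = 345737 - 36 = 345701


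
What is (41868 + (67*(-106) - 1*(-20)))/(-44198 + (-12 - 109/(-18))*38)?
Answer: -313074/399815 ≈ -0.78305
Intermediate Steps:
(41868 + (67*(-106) - 1*(-20)))/(-44198 + (-12 - 109/(-18))*38) = (41868 + (-7102 + 20))/(-44198 + (-12 - 109*(-1/18))*38) = (41868 - 7082)/(-44198 + (-12 + 109/18)*38) = 34786/(-44198 - 107/18*38) = 34786/(-44198 - 2033/9) = 34786/(-399815/9) = 34786*(-9/399815) = -313074/399815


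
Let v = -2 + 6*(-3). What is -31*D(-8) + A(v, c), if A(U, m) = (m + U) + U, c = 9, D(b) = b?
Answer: 217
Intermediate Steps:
v = -20 (v = -2 - 18 = -20)
A(U, m) = m + 2*U (A(U, m) = (U + m) + U = m + 2*U)
-31*D(-8) + A(v, c) = -31*(-8) + (9 + 2*(-20)) = 248 + (9 - 40) = 248 - 31 = 217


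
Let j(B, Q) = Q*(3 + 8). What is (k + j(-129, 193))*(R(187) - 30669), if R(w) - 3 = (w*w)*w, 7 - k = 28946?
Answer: -174532928192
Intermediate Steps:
j(B, Q) = 11*Q (j(B, Q) = Q*11 = 11*Q)
k = -28939 (k = 7 - 1*28946 = 7 - 28946 = -28939)
R(w) = 3 + w³ (R(w) = 3 + (w*w)*w = 3 + w²*w = 3 + w³)
(k + j(-129, 193))*(R(187) - 30669) = (-28939 + 11*193)*((3 + 187³) - 30669) = (-28939 + 2123)*((3 + 6539203) - 30669) = -26816*(6539206 - 30669) = -26816*6508537 = -174532928192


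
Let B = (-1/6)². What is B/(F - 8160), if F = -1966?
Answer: -1/364536 ≈ -2.7432e-6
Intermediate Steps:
B = 1/36 (B = (-1*⅙)² = (-⅙)² = 1/36 ≈ 0.027778)
B/(F - 8160) = (1/36)/(-1966 - 8160) = (1/36)/(-10126) = -1/10126*1/36 = -1/364536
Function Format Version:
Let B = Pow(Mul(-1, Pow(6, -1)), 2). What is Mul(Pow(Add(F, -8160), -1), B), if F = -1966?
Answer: Rational(-1, 364536) ≈ -2.7432e-6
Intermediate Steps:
B = Rational(1, 36) (B = Pow(Mul(-1, Rational(1, 6)), 2) = Pow(Rational(-1, 6), 2) = Rational(1, 36) ≈ 0.027778)
Mul(Pow(Add(F, -8160), -1), B) = Mul(Pow(Add(-1966, -8160), -1), Rational(1, 36)) = Mul(Pow(-10126, -1), Rational(1, 36)) = Mul(Rational(-1, 10126), Rational(1, 36)) = Rational(-1, 364536)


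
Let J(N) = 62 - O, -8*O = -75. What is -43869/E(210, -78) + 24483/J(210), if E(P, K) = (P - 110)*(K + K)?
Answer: 1024649083/2189200 ≈ 468.05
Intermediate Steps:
O = 75/8 (O = -1/8*(-75) = 75/8 ≈ 9.3750)
J(N) = 421/8 (J(N) = 62 - 1*75/8 = 62 - 75/8 = 421/8)
E(P, K) = 2*K*(-110 + P) (E(P, K) = (-110 + P)*(2*K) = 2*K*(-110 + P))
-43869/E(210, -78) + 24483/J(210) = -43869*(-1/(156*(-110 + 210))) + 24483/(421/8) = -43869/(2*(-78)*100) + 24483*(8/421) = -43869/(-15600) + 195864/421 = -43869*(-1/15600) + 195864/421 = 14623/5200 + 195864/421 = 1024649083/2189200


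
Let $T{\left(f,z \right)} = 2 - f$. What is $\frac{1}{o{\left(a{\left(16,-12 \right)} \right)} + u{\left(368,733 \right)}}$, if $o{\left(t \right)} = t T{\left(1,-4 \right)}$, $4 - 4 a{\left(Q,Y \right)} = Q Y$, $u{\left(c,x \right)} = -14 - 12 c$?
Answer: $- \frac{1}{4381} \approx -0.00022826$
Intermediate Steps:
$a{\left(Q,Y \right)} = 1 - \frac{Q Y}{4}$
$o{\left(t \right)} = t$ ($o{\left(t \right)} = t \left(2 - 1\right) = t 1 = t$)
$\frac{1}{o{\left(a{\left(16,-12 \right)} \right)} + u{\left(368,733 \right)}} = \frac{1}{\left(1 - 4 \left(-12\right)\right) - 4430} = \frac{1}{\left(1 + 48\right) - 4430} = \frac{1}{49 - 4430} = \frac{1}{-4381} = - \frac{1}{4381}$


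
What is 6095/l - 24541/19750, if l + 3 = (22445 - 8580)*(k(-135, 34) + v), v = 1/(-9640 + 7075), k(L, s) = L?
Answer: -23626631968117/18964441518250 ≈ -1.2458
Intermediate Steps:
v = -1/2565 (v = 1/(-2565) = -1/2565 ≈ -0.00038986)
l = -960224887/513 (l = -3 + (22445 - 8580)*(-135 - 1/2565) = -3 + 13865*(-346276/2565) = -3 - 960223348/513 = -960224887/513 ≈ -1.8718e+6)
6095/l - 24541/19750 = 6095/(-960224887/513) - 24541/19750 = 6095*(-513/960224887) - 24541*1/19750 = -3126735/960224887 - 24541/19750 = -23626631968117/18964441518250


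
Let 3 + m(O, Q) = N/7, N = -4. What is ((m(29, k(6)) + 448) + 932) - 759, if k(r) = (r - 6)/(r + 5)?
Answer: 4322/7 ≈ 617.43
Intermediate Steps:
k(r) = (-6 + r)/(5 + r)
m(O, Q) = -25/7 (m(O, Q) = -3 - 4/7 = -25/7)
((m(29, k(6)) + 448) + 932) - 759 = ((-25/7 + 448) + 932) - 759 = (3111/7 + 932) - 759 = 9635/7 - 759 = 4322/7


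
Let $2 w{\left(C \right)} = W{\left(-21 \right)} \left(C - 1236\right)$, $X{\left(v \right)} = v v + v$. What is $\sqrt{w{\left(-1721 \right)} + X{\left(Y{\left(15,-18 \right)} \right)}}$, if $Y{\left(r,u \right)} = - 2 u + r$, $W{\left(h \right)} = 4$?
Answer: $i \sqrt{3262} \approx 57.114 i$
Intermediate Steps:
$Y{\left(r,u \right)} = r - 2 u$
$X{\left(v \right)} = v + v^{2}$ ($X{\left(v \right)} = v^{2} + v = v + v^{2}$)
$w{\left(C \right)} = -2472 + 2 C$ ($w{\left(C \right)} = \frac{4 \left(C - 1236\right)}{2} = \frac{4 \left(-1236 + C\right)}{2} = \frac{-4944 + 4 C}{2} = -2472 + 2 C$)
$\sqrt{w{\left(-1721 \right)} + X{\left(Y{\left(15,-18 \right)} \right)}} = \sqrt{\left(-2472 + 2 \left(-1721\right)\right) + \left(15 - -36\right) \left(1 + \left(15 - -36\right)\right)} = \sqrt{\left(-2472 - 3442\right) + \left(15 + 36\right) \left(1 + \left(15 + 36\right)\right)} = \sqrt{-5914 + 51 \left(1 + 51\right)} = \sqrt{-5914 + 51 \cdot 52} = \sqrt{-5914 + 2652} = \sqrt{-3262} = i \sqrt{3262}$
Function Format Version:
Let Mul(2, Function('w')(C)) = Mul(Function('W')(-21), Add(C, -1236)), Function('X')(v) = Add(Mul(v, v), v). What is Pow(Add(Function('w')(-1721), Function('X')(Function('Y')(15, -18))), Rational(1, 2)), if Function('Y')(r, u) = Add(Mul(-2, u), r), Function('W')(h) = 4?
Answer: Mul(I, Pow(3262, Rational(1, 2))) ≈ Mul(57.114, I)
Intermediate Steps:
Function('Y')(r, u) = Add(r, Mul(-2, u))
Function('X')(v) = Add(v, Pow(v, 2)) (Function('X')(v) = Add(Pow(v, 2), v) = Add(v, Pow(v, 2)))
Function('w')(C) = Add(-2472, Mul(2, C)) (Function('w')(C) = Mul(Rational(1, 2), Mul(4, Add(C, -1236))) = Mul(Rational(1, 2), Mul(4, Add(-1236, C))) = Mul(Rational(1, 2), Add(-4944, Mul(4, C))) = Add(-2472, Mul(2, C)))
Pow(Add(Function('w')(-1721), Function('X')(Function('Y')(15, -18))), Rational(1, 2)) = Pow(Add(Add(-2472, Mul(2, -1721)), Mul(Add(15, Mul(-2, -18)), Add(1, Add(15, Mul(-2, -18))))), Rational(1, 2)) = Pow(Add(Add(-2472, -3442), Mul(Add(15, 36), Add(1, Add(15, 36)))), Rational(1, 2)) = Pow(Add(-5914, Mul(51, Add(1, 51))), Rational(1, 2)) = Pow(Add(-5914, Mul(51, 52)), Rational(1, 2)) = Pow(Add(-5914, 2652), Rational(1, 2)) = Pow(-3262, Rational(1, 2)) = Mul(I, Pow(3262, Rational(1, 2)))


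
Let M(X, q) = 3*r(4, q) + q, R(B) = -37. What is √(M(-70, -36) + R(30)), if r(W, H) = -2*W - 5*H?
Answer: √443 ≈ 21.048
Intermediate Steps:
r(W, H) = -5*H - 2*W
M(X, q) = -24 - 14*q (M(X, q) = 3*(-5*q - 2*4) + q = 3*(-5*q - 8) + q = 3*(-8 - 5*q) + q = (-24 - 15*q) + q = -24 - 14*q)
√(M(-70, -36) + R(30)) = √((-24 - 14*(-36)) - 37) = √((-24 + 504) - 37) = √(480 - 37) = √443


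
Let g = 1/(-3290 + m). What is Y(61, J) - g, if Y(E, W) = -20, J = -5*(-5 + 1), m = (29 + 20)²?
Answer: -17779/889 ≈ -19.999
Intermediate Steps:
m = 2401 (m = 49² = 2401)
J = 20 (J = -5*(-4) = 20)
g = -1/889 (g = 1/(-3290 + 2401) = 1/(-889) = -1/889 ≈ -0.0011249)
Y(61, J) - g = -20 - 1*(-1/889) = -20 + 1/889 = -17779/889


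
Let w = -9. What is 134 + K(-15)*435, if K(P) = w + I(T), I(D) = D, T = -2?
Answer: -4651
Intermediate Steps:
K(P) = -11 (K(P) = -9 - 2 = -11)
134 + K(-15)*435 = 134 - 11*435 = 134 - 4785 = -4651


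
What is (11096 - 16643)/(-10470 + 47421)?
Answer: -1849/12317 ≈ -0.15012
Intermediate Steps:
(11096 - 16643)/(-10470 + 47421) = -5547/36951 = -5547*1/36951 = -1849/12317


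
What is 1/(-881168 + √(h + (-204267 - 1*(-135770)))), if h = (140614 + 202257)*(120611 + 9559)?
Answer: -881168/731825594651 - √44631449573/731825594651 ≈ -1.4927e-6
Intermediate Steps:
h = 44631518070 (h = 342871*130170 = 44631518070)
1/(-881168 + √(h + (-204267 - 1*(-135770)))) = 1/(-881168 + √(44631518070 + (-204267 - 1*(-135770)))) = 1/(-881168 + √(44631518070 + (-204267 + 135770))) = 1/(-881168 + √(44631518070 - 68497)) = 1/(-881168 + √44631449573)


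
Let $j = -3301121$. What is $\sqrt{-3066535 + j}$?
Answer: $2 i \sqrt{1591914} \approx 2523.4 i$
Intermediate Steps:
$\sqrt{-3066535 + j} = \sqrt{-3066535 - 3301121} = \sqrt{-6367656} = 2 i \sqrt{1591914}$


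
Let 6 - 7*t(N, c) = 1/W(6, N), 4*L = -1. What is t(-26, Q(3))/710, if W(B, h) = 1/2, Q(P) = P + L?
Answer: 2/2485 ≈ 0.00080483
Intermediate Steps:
L = -1/4 (L = (1/4)*(-1) = -1/4 ≈ -0.25000)
Q(P) = -1/4 + P (Q(P) = P - 1/4 = -1/4 + P)
W(B, h) = 1/2
t(N, c) = 4/7 (t(N, c) = 6/7 - 1/(7*1/2) = 6/7 - 1/7*2 = 6/7 - 2/7 = 4/7)
t(-26, Q(3))/710 = (4/7)/710 = (4/7)*(1/710) = 2/2485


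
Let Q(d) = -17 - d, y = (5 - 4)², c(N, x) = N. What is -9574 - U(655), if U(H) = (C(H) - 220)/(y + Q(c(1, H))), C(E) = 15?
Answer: -162963/17 ≈ -9586.1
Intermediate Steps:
y = 1 (y = 1² = 1)
U(H) = 205/17 (U(H) = (15 - 220)/(1 + (-17 - 1*1)) = -205/(1 + (-17 - 1)) = -205/(1 - 18) = -205/(-17) = -205*(-1/17) = 205/17)
-9574 - U(655) = -9574 - 1*205/17 = -9574 - 205/17 = -162963/17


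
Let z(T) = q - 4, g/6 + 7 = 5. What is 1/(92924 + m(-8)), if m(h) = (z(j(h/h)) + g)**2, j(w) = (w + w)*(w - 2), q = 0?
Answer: 1/93180 ≈ 1.0732e-5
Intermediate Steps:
j(w) = 2*w*(-2 + w) (j(w) = (2*w)*(-2 + w) = 2*w*(-2 + w))
g = -12 (g = -42 + 6*5 = -42 + 30 = -12)
z(T) = -4 (z(T) = 0 - 4 = -4)
m(h) = 256 (m(h) = (-4 - 12)**2 = (-16)**2 = 256)
1/(92924 + m(-8)) = 1/(92924 + 256) = 1/93180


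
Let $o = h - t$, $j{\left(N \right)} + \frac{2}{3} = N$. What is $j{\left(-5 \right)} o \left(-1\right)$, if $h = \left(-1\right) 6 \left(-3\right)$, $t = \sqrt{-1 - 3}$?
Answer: $102 - \frac{34 i}{3} \approx 102.0 - 11.333 i$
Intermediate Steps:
$j{\left(N \right)} = - \frac{2}{3} + N$
$t = 2 i$ ($t = \sqrt{-4} = 2 i \approx 2.0 i$)
$h = 18$ ($h = \left(-6\right) \left(-3\right) = 18$)
$o = 18 - 2 i \approx 18.0 - 2.0 i$
$j{\left(-5 \right)} o \left(-1\right) = \left(- \frac{2}{3} - 5\right) \left(18 - 2 i\right) \left(-1\right) = - \frac{17 \left(18 - 2 i\right)}{3} \left(-1\right) = \left(-102 + \frac{34 i}{3}\right) \left(-1\right) = 102 - \frac{34 i}{3}$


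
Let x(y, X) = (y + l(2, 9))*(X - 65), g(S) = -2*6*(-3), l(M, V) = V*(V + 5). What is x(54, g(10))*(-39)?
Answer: 203580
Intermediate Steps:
l(M, V) = V*(5 + V)
g(S) = 36 (g(S) = -12*(-3) = 36)
x(y, X) = (-65 + X)*(126 + y) (x(y, X) = (y + 9*(5 + 9))*(X - 65) = (y + 9*14)*(-65 + X) = (y + 126)*(-65 + X) = (126 + y)*(-65 + X) = (-65 + X)*(126 + y))
x(54, g(10))*(-39) = (-8190 - 65*54 + 126*36 + 36*54)*(-39) = (-8190 - 3510 + 4536 + 1944)*(-39) = -5220*(-39) = 203580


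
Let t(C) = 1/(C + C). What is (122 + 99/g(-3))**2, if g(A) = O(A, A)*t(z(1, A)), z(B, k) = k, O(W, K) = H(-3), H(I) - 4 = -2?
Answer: 30625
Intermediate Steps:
H(I) = 2 (H(I) = 4 - 2 = 2)
O(W, K) = 2
t(C) = 1/(2*C)
g(A) = 1/A (g(A) = 2*(1/(2*A)) = 1/A)
(122 + 99/g(-3))**2 = (122 + 99/(1/(-3)))**2 = (122 + 99/(-1/3))**2 = (122 + 99*(-3))**2 = (122 - 297)**2 = (-175)**2 = 30625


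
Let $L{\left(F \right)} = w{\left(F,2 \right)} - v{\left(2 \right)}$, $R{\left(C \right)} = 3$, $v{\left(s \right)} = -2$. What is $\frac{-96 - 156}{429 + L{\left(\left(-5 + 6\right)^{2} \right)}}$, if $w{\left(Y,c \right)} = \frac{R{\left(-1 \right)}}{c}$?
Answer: $- \frac{504}{865} \approx -0.58266$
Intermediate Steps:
$w{\left(Y,c \right)} = \frac{3}{c}$
$L{\left(F \right)} = \frac{7}{2}$ ($L{\left(F \right)} = \frac{3}{2} - -2 = 3 \cdot \frac{1}{2} + 2 = \frac{3}{2} + 2 = \frac{7}{2}$)
$\frac{-96 - 156}{429 + L{\left(\left(-5 + 6\right)^{2} \right)}} = \frac{-96 - 156}{429 + \frac{7}{2}} = - \frac{252}{\frac{865}{2}} = \left(-252\right) \frac{2}{865} = - \frac{504}{865}$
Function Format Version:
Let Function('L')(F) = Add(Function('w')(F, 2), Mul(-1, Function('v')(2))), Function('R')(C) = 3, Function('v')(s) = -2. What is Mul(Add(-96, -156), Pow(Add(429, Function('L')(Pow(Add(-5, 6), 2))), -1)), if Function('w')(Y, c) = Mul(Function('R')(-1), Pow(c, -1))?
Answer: Rational(-504, 865) ≈ -0.58266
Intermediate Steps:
Function('w')(Y, c) = Mul(3, Pow(c, -1))
Function('L')(F) = Rational(7, 2) (Function('L')(F) = Add(Mul(3, Pow(2, -1)), Mul(-1, -2)) = Add(Mul(3, Rational(1, 2)), 2) = Add(Rational(3, 2), 2) = Rational(7, 2))
Mul(Add(-96, -156), Pow(Add(429, Function('L')(Pow(Add(-5, 6), 2))), -1)) = Mul(Add(-96, -156), Pow(Add(429, Rational(7, 2)), -1)) = Mul(-252, Pow(Rational(865, 2), -1)) = Mul(-252, Rational(2, 865)) = Rational(-504, 865)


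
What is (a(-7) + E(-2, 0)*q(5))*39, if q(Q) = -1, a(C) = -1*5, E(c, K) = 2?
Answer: -273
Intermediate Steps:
a(C) = -5
(a(-7) + E(-2, 0)*q(5))*39 = (-5 + 2*(-1))*39 = (-5 - 2)*39 = -7*39 = -273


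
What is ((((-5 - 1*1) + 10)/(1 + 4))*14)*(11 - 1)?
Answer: 112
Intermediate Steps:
((((-5 - 1*1) + 10)/(1 + 4))*14)*(11 - 1) = ((((-5 - 1) + 10)/5)*14)*10 = (((-6 + 10)*(1/5))*14)*10 = ((4*(1/5))*14)*10 = ((4/5)*14)*10 = (56/5)*10 = 112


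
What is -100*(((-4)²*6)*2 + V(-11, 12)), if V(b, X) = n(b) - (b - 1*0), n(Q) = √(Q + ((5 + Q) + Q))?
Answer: -20300 - 200*I*√7 ≈ -20300.0 - 529.15*I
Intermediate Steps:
n(Q) = √(5 + 3*Q) (n(Q) = √(Q + (5 + 2*Q)) = √(5 + 3*Q))
V(b, X) = √(5 + 3*b) - b (V(b, X) = √(5 + 3*b) - (b - 1*0) = √(5 + 3*b) - (b + 0) = √(5 + 3*b) - b)
-100*(((-4)²*6)*2 + V(-11, 12)) = -100*(((-4)²*6)*2 + (√(5 + 3*(-11)) - 1*(-11))) = -100*((16*6)*2 + (√(5 - 33) + 11)) = -100*(96*2 + (√(-28) + 11)) = -100*(192 + (2*I*√7 + 11)) = -100*(192 + (11 + 2*I*√7)) = -100*(203 + 2*I*√7) = -20300 - 200*I*√7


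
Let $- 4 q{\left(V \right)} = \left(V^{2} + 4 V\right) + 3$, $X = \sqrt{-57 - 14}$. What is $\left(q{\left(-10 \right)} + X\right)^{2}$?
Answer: $\frac{2833}{16} - \frac{63 i \sqrt{71}}{2} \approx 177.06 - 265.42 i$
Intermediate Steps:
$X = i \sqrt{71}$ ($X = \sqrt{-71} = i \sqrt{71} \approx 8.4261 i$)
$q{\left(V \right)} = - \frac{3}{4} - V - \frac{V^{2}}{4}$ ($q{\left(V \right)} = - \frac{\left(V^{2} + 4 V\right) + 3}{4} = - \frac{3 + V^{2} + 4 V}{4} = - \frac{3}{4} - V - \frac{V^{2}}{4}$)
$\left(q{\left(-10 \right)} + X\right)^{2} = \left(\left(- \frac{3}{4} - -10 - \frac{\left(-10\right)^{2}}{4}\right) + i \sqrt{71}\right)^{2} = \left(\left(- \frac{3}{4} + 10 - 25\right) + i \sqrt{71}\right)^{2} = \left(- \frac{63}{4} + i \sqrt{71}\right)^{2}$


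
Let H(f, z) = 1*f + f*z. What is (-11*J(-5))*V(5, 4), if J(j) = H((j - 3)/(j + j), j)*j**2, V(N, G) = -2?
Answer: -1760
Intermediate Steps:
H(f, z) = f + f*z
J(j) = j*(1 + j)*(-3 + j)/2 (J(j) = (((j - 3)/(j + j))*(1 + j))*j**2 = (((-3 + j)/((2*j)))*(1 + j))*j**2 = (((-3 + j)*(1/(2*j)))*(1 + j))*j**2 = (((-3 + j)/(2*j))*(1 + j))*j**2 = ((1 + j)*(-3 + j)/(2*j))*j**2 = j*(1 + j)*(-3 + j)/2)
(-11*J(-5))*V(5, 4) = -11*(-5)*(1 - 5)*(-3 - 5)/2*(-2) = -11*(-5)*(-4)*(-8)/2*(-2) = -11*(-80)*(-2) = 880*(-2) = -1760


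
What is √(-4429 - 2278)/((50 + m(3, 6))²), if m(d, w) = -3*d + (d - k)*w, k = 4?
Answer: I*√6707/1225 ≈ 0.066854*I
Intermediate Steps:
m(d, w) = -3*d + w*(-4 + d) (m(d, w) = -3*d + (d - 1*4)*w = -3*d + (d - 4)*w = -3*d + (-4 + d)*w = -3*d + w*(-4 + d))
√(-4429 - 2278)/((50 + m(3, 6))²) = √(-4429 - 2278)/((50 + (-4*6 - 3*3 + 3*6))²) = √(-6707)/((50 + (-24 - 9 + 18))²) = (I*√6707)/((50 - 15)²) = (I*√6707)/(35²) = (I*√6707)/1225 = (I*√6707)*(1/1225) = I*√6707/1225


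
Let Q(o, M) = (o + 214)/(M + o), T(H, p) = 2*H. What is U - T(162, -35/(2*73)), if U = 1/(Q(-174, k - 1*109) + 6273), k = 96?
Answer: -380055377/1173011 ≈ -324.00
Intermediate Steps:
Q(o, M) = (214 + o)/(M + o)
U = 187/1173011 (U = 1/((214 - 174)/((96 - 1*109) - 174) + 6273) = 1/(40/((96 - 109) - 174) + 6273) = 1/(40/(-13 - 174) + 6273) = 1/(40/(-187) + 6273) = 1/(-1/187*40 + 6273) = 1/(-40/187 + 6273) = 1/(1173011/187) = 187/1173011 ≈ 0.00015942)
U - T(162, -35/(2*73)) = 187/1173011 - 2*162 = 187/1173011 - 1*324 = 187/1173011 - 324 = -380055377/1173011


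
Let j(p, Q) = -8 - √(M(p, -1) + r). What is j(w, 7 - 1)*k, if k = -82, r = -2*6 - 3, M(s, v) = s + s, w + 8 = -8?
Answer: 656 + 82*I*√47 ≈ 656.0 + 562.16*I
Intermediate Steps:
w = -16 (w = -8 - 8 = -16)
M(s, v) = 2*s
r = -15 (r = -12 - 3 = -15)
j(p, Q) = -8 - √(-15 + 2*p) (j(p, Q) = -8 - √(2*p - 15) = -8 - √(-15 + 2*p))
j(w, 7 - 1)*k = (-8 - √(-15 + 2*(-16)))*(-82) = (-8 - √(-15 - 32))*(-82) = (-8 - √(-47))*(-82) = (-8 - I*√47)*(-82) = 656 + 82*I*√47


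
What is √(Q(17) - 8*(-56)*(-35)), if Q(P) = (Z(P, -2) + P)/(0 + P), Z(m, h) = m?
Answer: 3*I*√1742 ≈ 125.21*I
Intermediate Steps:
Q(P) = 2 (Q(P) = (P + P)/(0 + P) = (2*P)/P = 2)
√(Q(17) - 8*(-56)*(-35)) = √(2 - 8*(-56)*(-35)) = √(2 - (-448)*(-35)) = √(2 - 1*15680) = √(2 - 15680) = √(-15678) = 3*I*√1742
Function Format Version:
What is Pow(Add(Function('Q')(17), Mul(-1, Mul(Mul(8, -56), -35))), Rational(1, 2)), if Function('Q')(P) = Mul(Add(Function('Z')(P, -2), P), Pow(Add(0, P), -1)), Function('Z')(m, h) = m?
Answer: Mul(3, I, Pow(1742, Rational(1, 2))) ≈ Mul(125.21, I)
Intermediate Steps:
Function('Q')(P) = 2 (Function('Q')(P) = Mul(Add(P, P), Pow(Add(0, P), -1)) = Mul(Mul(2, P), Pow(P, -1)) = 2)
Pow(Add(Function('Q')(17), Mul(-1, Mul(Mul(8, -56), -35))), Rational(1, 2)) = Pow(Add(2, Mul(-1, Mul(Mul(8, -56), -35))), Rational(1, 2)) = Pow(Add(2, Mul(-1, Mul(-448, -35))), Rational(1, 2)) = Pow(Add(2, Mul(-1, 15680)), Rational(1, 2)) = Pow(Add(2, -15680), Rational(1, 2)) = Pow(-15678, Rational(1, 2)) = Mul(3, I, Pow(1742, Rational(1, 2)))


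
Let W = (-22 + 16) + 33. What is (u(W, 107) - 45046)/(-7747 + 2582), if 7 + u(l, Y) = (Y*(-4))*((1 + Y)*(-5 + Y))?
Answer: 4759901/5165 ≈ 921.57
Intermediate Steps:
W = 27 (W = -6 + 33 = 27)
u(l, Y) = -7 - 4*Y*(1 + Y)*(-5 + Y) (u(l, Y) = -7 + (Y*(-4))*((1 + Y)*(-5 + Y)) = -7 + (-4*Y)*((1 + Y)*(-5 + Y)) = -7 - 4*Y*(1 + Y)*(-5 + Y))
(u(W, 107) - 45046)/(-7747 + 2582) = ((-7 - 4*107³ + 16*107² + 20*107) - 45046)/(-7747 + 2582) = ((-7 - 4*1225043 + 16*11449 + 2140) - 45046)/(-5165) = ((-7 - 4900172 + 183184 + 2140) - 45046)*(-1/5165) = (-4714855 - 45046)*(-1/5165) = -4759901*(-1/5165) = 4759901/5165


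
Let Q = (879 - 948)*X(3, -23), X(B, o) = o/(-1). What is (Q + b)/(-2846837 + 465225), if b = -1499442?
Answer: 1501029/2381612 ≈ 0.63026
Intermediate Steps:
X(B, o) = -o (X(B, o) = o*(-1) = -o)
Q = -1587 (Q = (879 - 948)*(-1*(-23)) = -69*23 = -1587)
(Q + b)/(-2846837 + 465225) = (-1587 - 1499442)/(-2846837 + 465225) = -1501029/(-2381612) = -1501029*(-1/2381612) = 1501029/2381612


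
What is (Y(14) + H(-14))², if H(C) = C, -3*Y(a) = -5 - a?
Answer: 529/9 ≈ 58.778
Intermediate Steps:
Y(a) = 5/3 + a/3 (Y(a) = -(-5 - a)/3 = 5/3 + a/3)
(Y(14) + H(-14))² = ((5/3 + (⅓)*14) - 14)² = ((5/3 + 14/3) - 14)² = (19/3 - 14)² = (-23/3)² = 529/9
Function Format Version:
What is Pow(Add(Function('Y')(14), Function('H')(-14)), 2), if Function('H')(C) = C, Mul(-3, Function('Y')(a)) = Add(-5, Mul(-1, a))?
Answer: Rational(529, 9) ≈ 58.778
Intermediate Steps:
Function('Y')(a) = Add(Rational(5, 3), Mul(Rational(1, 3), a)) (Function('Y')(a) = Mul(Rational(-1, 3), Add(-5, Mul(-1, a))) = Add(Rational(5, 3), Mul(Rational(1, 3), a)))
Pow(Add(Function('Y')(14), Function('H')(-14)), 2) = Pow(Add(Add(Rational(5, 3), Mul(Rational(1, 3), 14)), -14), 2) = Pow(Add(Add(Rational(5, 3), Rational(14, 3)), -14), 2) = Pow(Add(Rational(19, 3), -14), 2) = Pow(Rational(-23, 3), 2) = Rational(529, 9)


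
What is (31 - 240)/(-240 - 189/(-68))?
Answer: 748/849 ≈ 0.88104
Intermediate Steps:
(31 - 240)/(-240 - 189/(-68)) = -209/(-240 - 189*(-1/68)) = -209/(-240 + 189/68) = -209/(-16131/68) = -209*(-68/16131) = 748/849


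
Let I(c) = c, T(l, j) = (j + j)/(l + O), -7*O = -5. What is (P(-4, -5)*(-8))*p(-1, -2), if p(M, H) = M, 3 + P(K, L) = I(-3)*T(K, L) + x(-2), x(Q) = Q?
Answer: -2600/23 ≈ -113.04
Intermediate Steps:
O = 5/7 (O = -1/7*(-5) = 5/7 ≈ 0.71429)
T(l, j) = 2*j/(5/7 + l) (T(l, j) = (j + j)/(l + 5/7) = (2*j)/(5/7 + l) = 2*j/(5/7 + l))
P(K, L) = -5 - 42*L/(5 + 7*K) (P(K, L) = -3 + (-42*L/(5 + 7*K) - 2) = -3 + (-2 - 42*L/(5 + 7*K)) = -5 - 42*L/(5 + 7*K))
(P(-4, -5)*(-8))*p(-1, -2) = (((-25 - 42*(-5) - 35*(-4))/(5 + 7*(-4)))*(-8))*(-1) = (((-25 + 210 + 140)/(5 - 28))*(-8))*(-1) = ((325/(-23))*(-8))*(-1) = (-1/23*325*(-8))*(-1) = -325/23*(-8)*(-1) = (2600/23)*(-1) = -2600/23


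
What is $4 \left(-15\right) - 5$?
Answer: $-65$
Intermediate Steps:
$4 \left(-15\right) - 5 = -60 - 5 = -65$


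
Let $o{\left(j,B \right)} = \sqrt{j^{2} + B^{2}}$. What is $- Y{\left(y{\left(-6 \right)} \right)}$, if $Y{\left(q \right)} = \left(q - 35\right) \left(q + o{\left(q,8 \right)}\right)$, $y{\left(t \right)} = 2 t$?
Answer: $-564 + 188 \sqrt{13} \approx 113.84$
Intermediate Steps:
$o{\left(j,B \right)} = \sqrt{B^{2} + j^{2}}$
$Y{\left(q \right)} = \left(-35 + q\right) \left(q + \sqrt{64 + q^{2}}\right)$ ($Y{\left(q \right)} = \left(q - 35\right) \left(q + \sqrt{8^{2} + q^{2}}\right) = \left(-35 + q\right) \left(q + \sqrt{64 + q^{2}}\right)$)
$- Y{\left(y{\left(-6 \right)} \right)} = - (\left(2 \left(-6\right)\right)^{2} - 35 \cdot 2 \left(-6\right) - 35 \sqrt{64 + \left(2 \left(-6\right)\right)^{2}} + 2 \left(-6\right) \sqrt{64 + \left(2 \left(-6\right)\right)^{2}}) = - (\left(-12\right)^{2} - -420 - 35 \sqrt{64 + \left(-12\right)^{2}} - 12 \sqrt{64 + \left(-12\right)^{2}}) = - (144 + 420 - 35 \sqrt{64 + 144} - 12 \sqrt{64 + 144}) = - (144 + 420 - 35 \sqrt{208} - 12 \sqrt{208}) = - (144 + 420 - 35 \cdot 4 \sqrt{13} - 12 \cdot 4 \sqrt{13}) = - (144 + 420 - 140 \sqrt{13} - 48 \sqrt{13}) = - (564 - 188 \sqrt{13}) = -564 + 188 \sqrt{13}$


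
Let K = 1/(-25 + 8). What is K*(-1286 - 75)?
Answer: 1361/17 ≈ 80.059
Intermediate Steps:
K = -1/17 (K = 1/(-17) = -1/17 ≈ -0.058824)
K*(-1286 - 75) = -(-1286 - 75)/17 = -1/17*(-1361) = 1361/17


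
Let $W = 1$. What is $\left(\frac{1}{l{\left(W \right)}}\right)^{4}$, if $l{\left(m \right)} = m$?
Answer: $1$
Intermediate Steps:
$\left(\frac{1}{l{\left(W \right)}}\right)^{4} = \left(1^{-1}\right)^{4} = 1^{4} = 1$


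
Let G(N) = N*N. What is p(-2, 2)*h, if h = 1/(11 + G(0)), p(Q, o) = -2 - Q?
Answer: 0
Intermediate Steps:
G(N) = N**2
h = 1/11 (h = 1/(11 + 0**2) = 1/(11 + 0) = 1/11 ≈ 0.090909)
p(-2, 2)*h = (-2 - 1*(-2))*(1/11) = (-2 + 2)*(1/11) = 0*(1/11) = 0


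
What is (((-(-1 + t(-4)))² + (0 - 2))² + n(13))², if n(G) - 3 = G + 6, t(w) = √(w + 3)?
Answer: 420 + 352*I ≈ 420.0 + 352.0*I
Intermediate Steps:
t(w) = √(3 + w)
n(G) = 9 + G (n(G) = 3 + (G + 6) = 3 + (6 + G) = 9 + G)
(((-(-1 + t(-4)))² + (0 - 2))² + n(13))² = (((-(-1 + √(3 - 4)))² + (0 - 2))² + (9 + 13))² = (((-(-1 + √(-1)))² - 2)² + 22)² = (((-(-1 + I))² - 2)² + 22)² = (((1 - I)² - 2)² + 22)² = ((-2 + (1 - I)²)² + 22)² = (22 + (-2 + (1 - I)²)²)²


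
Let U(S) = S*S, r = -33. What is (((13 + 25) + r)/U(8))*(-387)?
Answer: -1935/64 ≈ -30.234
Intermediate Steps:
U(S) = S²
(((13 + 25) + r)/U(8))*(-387) = (((13 + 25) - 33)/(8²))*(-387) = ((38 - 33)/64)*(-387) = (5*(1/64))*(-387) = (5/64)*(-387) = -1935/64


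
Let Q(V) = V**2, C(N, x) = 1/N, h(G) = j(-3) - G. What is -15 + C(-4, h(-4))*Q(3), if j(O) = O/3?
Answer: -69/4 ≈ -17.250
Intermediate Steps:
j(O) = O/3 (j(O) = O*(1/3) = O/3)
h(G) = -1 - G (h(G) = (1/3)*(-3) - G = -1 - G)
-15 + C(-4, h(-4))*Q(3) = -15 + 3**2/(-4) = -15 - 1/4*9 = -15 - 9/4 = -69/4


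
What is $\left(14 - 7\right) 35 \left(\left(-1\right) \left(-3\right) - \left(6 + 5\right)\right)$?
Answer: $-1960$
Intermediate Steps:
$\left(14 - 7\right) 35 \left(\left(-1\right) \left(-3\right) - \left(6 + 5\right)\right) = \left(14 - 7\right) 35 \left(3 - 11\right) = 7 \cdot 35 \left(3 - 11\right) = 245 \left(3 - 11\right) = 245 \left(-8\right) = -1960$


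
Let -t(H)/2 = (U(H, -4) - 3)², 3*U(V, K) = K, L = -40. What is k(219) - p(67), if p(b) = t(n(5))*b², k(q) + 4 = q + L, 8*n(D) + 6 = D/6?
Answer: 1518857/9 ≈ 1.6876e+5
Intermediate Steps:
n(D) = -¾ + D/48 (n(D) = -¾ + (D/6)/8 = -¾ + D/48)
U(V, K) = K/3
k(q) = -44 + q (k(q) = -4 + (q - 40) = -4 + (-40 + q) = -44 + q)
t(H) = -338/9 (t(H) = -2*((⅓)*(-4) - 3)² = -2*(-4/3 - 3)² = -2*(-13/3)² = -2*169/9 = -338/9)
p(b) = -338*b²/9
k(219) - p(67) = (-44 + 219) - (-338)*67²/9 = 175 - (-338)*4489/9 = 175 - 1*(-1517282/9) = 175 + 1517282/9 = 1518857/9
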